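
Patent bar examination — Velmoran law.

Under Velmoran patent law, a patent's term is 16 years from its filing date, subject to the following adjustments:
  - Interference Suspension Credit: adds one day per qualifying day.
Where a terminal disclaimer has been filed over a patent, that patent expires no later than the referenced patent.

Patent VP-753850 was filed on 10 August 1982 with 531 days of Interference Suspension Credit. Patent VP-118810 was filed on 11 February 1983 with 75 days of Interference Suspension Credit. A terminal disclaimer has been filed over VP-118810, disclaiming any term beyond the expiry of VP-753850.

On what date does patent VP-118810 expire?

1999-04-27

Natural term of VP-118810:
  Base: filing + 16 years → 11 February 1999.
  Interference Suspension Credit: +75 days → 27 April 1999.
Expiry of referenced patent VP-753850:
  Base: filing + 16 years → 10 August 1998.
  Interference Suspension Credit: +531 days → 23 January 2000.
Terminal disclaimer: VP-118810 expires on the earlier of 27 April 1999 and 23 January 2000.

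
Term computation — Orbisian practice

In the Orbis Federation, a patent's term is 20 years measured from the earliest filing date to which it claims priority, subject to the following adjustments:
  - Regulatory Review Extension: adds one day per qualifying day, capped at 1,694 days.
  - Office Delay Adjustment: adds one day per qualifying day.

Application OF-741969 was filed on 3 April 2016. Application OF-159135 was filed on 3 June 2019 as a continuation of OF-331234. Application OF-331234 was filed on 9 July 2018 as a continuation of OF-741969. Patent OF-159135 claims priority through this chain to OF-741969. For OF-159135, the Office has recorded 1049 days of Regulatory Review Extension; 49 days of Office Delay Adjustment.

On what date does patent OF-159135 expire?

April 6, 2039

Earliest priority filing: 3 April 2016.
Base term: 3 April 2016 + 20 years → 3 April 2036.
Regulatory Review Extension: 1049 days (within the 1694-day cap) → +1049 days → 16 February 2039.
Office Delay Adjustment: +49 days → 6 April 2039.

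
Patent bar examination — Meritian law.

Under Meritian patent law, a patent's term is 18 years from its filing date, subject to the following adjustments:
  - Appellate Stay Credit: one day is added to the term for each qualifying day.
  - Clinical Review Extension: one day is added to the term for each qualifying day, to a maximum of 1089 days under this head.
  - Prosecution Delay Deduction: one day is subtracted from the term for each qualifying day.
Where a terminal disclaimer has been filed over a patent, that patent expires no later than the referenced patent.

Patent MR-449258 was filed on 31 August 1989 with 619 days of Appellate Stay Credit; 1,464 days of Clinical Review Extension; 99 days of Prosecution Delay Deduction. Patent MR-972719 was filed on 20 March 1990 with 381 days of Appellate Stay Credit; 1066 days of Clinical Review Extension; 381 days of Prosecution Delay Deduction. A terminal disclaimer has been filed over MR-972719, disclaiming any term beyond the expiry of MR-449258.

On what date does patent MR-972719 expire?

Natural term of MR-972719:
  Base: filing + 18 years → 20 March 2008.
  Appellate Stay Credit: +381 days → 5 April 2009.
  Clinical Review Extension: 1066 days (within the 1089-day cap) → +1066 days → 6 March 2012.
  Prosecution Delay Deduction: −381 days → 19 February 2011.
Expiry of referenced patent MR-449258:
  Base: filing + 18 years → 31 August 2007.
  Appellate Stay Credit: +619 days → 11 May 2009.
  Clinical Review Extension: 1464 days claimed exceeds the 1089-day cap, so +1089 days → 4 May 2012.
  Prosecution Delay Deduction: −99 days → 26 January 2012.
Terminal disclaimer: MR-972719 expires on the earlier of 19 February 2011 and 26 January 2012.

2011-02-19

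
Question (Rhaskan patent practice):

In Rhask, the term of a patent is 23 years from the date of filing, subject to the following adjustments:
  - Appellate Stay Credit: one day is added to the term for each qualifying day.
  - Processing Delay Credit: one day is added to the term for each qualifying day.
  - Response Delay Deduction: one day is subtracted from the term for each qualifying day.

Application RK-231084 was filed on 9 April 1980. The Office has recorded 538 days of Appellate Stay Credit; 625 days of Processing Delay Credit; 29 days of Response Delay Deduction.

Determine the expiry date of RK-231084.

Base term: filing date + 23 years → 9 April 2003.
Appellate Stay Credit: +538 days → 28 September 2004.
Processing Delay Credit: +625 days → 15 June 2006.
Response Delay Deduction: −29 days → 17 May 2006.

2006-05-17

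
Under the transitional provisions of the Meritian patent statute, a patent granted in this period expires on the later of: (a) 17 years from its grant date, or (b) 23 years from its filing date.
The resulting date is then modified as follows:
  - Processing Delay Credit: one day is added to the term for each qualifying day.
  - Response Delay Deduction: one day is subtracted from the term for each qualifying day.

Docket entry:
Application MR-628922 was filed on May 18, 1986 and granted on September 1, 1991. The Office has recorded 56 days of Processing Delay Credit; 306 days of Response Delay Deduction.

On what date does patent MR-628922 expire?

September 10, 2008

(a) grant + 17 years → 1 September 2008.
(b) filing + 23 years → 18 May 2009.
Later of the two: 18 May 2009.
Processing Delay Credit: +56 days → 13 July 2009.
Response Delay Deduction: −306 days → 10 September 2008.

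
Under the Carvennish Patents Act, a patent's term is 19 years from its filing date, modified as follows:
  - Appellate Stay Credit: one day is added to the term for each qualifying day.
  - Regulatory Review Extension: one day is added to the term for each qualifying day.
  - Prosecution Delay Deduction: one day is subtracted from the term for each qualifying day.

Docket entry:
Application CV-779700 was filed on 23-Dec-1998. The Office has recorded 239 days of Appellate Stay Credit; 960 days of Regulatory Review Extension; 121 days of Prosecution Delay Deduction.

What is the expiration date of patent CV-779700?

2020-12-05

Base term: filing date + 19 years → 23 December 2017.
Appellate Stay Credit: +239 days → 19 August 2018.
Regulatory Review Extension: +960 days → 5 April 2021.
Prosecution Delay Deduction: −121 days → 5 December 2020.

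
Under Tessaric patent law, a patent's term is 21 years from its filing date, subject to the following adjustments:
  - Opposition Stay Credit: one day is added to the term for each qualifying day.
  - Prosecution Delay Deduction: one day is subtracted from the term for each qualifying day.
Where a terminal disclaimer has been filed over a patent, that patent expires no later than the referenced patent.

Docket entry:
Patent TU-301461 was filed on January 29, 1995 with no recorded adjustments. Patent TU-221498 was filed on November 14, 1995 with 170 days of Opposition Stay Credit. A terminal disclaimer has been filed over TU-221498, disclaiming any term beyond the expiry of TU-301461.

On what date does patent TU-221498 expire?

Natural term of TU-221498:
  Base: filing + 21 years → 14 November 2016.
  Opposition Stay Credit: +170 days → 3 May 2017.
Expiry of referenced patent TU-301461:
  Base: filing + 21 years → 29 January 2016.
Terminal disclaimer: TU-221498 expires on the earlier of 3 May 2017 and 29 January 2016.

2016-01-29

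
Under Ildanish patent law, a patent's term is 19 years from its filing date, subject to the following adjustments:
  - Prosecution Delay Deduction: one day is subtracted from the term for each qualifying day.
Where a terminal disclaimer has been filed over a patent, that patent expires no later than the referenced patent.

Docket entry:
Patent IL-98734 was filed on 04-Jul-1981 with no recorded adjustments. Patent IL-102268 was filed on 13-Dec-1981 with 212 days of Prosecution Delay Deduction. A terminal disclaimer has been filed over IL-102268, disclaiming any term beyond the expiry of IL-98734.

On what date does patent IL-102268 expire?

2000-05-15

Natural term of IL-102268:
  Base: filing + 19 years → 13 December 2000.
  Prosecution Delay Deduction: −212 days → 15 May 2000.
Expiry of referenced patent IL-98734:
  Base: filing + 19 years → 4 July 2000.
Terminal disclaimer: IL-102268 expires on the earlier of 15 May 2000 and 4 July 2000.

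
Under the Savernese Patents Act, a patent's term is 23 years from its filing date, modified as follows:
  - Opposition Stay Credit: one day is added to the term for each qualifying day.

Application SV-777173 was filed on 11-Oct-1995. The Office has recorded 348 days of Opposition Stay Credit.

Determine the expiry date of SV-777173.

Base term: filing date + 23 years → 11 October 2018.
Opposition Stay Credit: +348 days → 24 September 2019.

2019-09-24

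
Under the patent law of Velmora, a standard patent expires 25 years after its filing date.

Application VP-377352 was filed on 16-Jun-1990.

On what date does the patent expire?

Filing date + 25 years → 16 June 2015.

2015-06-16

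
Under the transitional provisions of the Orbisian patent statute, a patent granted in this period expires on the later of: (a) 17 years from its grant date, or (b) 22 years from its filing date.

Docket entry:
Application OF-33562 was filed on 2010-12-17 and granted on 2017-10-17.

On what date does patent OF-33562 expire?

(a) grant + 17 years → 17 October 2034.
(b) filing + 22 years → 17 December 2032.
Later of the two: 17 October 2034.

2034-10-17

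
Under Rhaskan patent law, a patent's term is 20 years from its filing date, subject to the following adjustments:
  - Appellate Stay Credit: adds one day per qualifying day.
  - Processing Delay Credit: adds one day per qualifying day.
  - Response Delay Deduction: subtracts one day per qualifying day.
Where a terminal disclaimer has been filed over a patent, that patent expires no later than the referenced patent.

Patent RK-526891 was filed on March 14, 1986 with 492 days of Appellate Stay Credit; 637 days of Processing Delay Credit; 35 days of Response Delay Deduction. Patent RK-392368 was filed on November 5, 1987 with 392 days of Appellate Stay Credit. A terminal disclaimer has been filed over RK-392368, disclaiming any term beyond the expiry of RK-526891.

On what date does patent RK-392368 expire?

December 1, 2008

Natural term of RK-392368:
  Base: filing + 20 years → 5 November 2007.
  Appellate Stay Credit: +392 days → 1 December 2008.
Expiry of referenced patent RK-526891:
  Base: filing + 20 years → 14 March 2006.
  Appellate Stay Credit: +492 days → 19 July 2007.
  Processing Delay Credit: +637 days → 16 April 2009.
  Response Delay Deduction: −35 days → 12 March 2009.
Terminal disclaimer: RK-392368 expires on the earlier of 1 December 2008 and 12 March 2009.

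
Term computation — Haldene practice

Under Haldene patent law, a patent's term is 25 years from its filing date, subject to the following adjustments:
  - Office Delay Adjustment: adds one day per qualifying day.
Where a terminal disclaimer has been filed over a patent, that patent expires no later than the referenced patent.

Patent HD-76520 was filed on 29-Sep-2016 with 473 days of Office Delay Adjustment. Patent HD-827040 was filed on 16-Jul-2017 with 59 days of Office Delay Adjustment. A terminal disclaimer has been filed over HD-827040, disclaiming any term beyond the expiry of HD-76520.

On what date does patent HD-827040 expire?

2042-09-13

Natural term of HD-827040:
  Base: filing + 25 years → 16 July 2042.
  Office Delay Adjustment: +59 days → 13 September 2042.
Expiry of referenced patent HD-76520:
  Base: filing + 25 years → 29 September 2041.
  Office Delay Adjustment: +473 days → 15 January 2043.
Terminal disclaimer: HD-827040 expires on the earlier of 13 September 2042 and 15 January 2043.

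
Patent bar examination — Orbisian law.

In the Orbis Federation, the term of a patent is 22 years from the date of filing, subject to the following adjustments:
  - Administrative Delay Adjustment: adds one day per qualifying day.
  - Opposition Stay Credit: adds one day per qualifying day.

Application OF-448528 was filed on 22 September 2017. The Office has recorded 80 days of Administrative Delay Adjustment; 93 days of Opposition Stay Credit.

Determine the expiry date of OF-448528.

Base term: filing date + 22 years → 22 September 2039.
Administrative Delay Adjustment: +80 days → 11 December 2039.
Opposition Stay Credit: +93 days → 13 March 2040.

March 13, 2040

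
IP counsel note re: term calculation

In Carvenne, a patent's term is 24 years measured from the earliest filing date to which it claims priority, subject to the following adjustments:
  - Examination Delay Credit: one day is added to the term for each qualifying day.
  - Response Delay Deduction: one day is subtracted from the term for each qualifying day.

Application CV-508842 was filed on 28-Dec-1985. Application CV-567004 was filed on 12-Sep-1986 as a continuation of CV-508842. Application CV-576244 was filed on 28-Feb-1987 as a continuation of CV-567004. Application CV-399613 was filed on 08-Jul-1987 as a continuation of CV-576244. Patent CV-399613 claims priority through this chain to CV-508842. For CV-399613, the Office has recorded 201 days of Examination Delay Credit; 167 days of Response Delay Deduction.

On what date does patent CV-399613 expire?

January 31, 2010

Earliest priority filing: 28 December 1985.
Base term: 28 December 1985 + 24 years → 28 December 2009.
Examination Delay Credit: +201 days → 17 July 2010.
Response Delay Deduction: −167 days → 31 January 2010.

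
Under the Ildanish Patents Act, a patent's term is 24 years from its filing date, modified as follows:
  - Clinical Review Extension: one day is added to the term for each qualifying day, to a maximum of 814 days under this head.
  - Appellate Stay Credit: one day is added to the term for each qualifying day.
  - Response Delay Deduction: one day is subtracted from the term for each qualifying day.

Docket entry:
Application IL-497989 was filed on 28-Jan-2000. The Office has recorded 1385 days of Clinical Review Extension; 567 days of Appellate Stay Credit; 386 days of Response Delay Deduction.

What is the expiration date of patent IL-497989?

Base term: filing date + 24 years → 28 January 2024.
Clinical Review Extension: 1385 days claimed exceeds the 814-day cap, so +814 days → 21 April 2026.
Appellate Stay Credit: +567 days → 9 November 2027.
Response Delay Deduction: −386 days → 19 October 2026.

2026-10-19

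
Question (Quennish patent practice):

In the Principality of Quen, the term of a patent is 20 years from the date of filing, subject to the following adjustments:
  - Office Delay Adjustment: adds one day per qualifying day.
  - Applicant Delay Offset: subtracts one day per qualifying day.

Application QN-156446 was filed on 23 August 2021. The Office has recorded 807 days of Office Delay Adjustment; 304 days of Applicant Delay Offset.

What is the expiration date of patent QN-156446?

Base term: filing date + 20 years → 23 August 2041.
Office Delay Adjustment: +807 days → 8 November 2043.
Applicant Delay Offset: −304 days → 8 January 2043.

2043-01-08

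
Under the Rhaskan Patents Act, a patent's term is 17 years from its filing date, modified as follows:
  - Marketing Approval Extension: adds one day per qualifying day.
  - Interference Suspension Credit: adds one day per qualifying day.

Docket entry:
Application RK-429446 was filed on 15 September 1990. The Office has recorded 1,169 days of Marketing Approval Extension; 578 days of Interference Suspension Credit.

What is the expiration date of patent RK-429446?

June 27, 2012

Base term: filing date + 17 years → 15 September 2007.
Marketing Approval Extension: +1169 days → 27 November 2010.
Interference Suspension Credit: +578 days → 27 June 2012.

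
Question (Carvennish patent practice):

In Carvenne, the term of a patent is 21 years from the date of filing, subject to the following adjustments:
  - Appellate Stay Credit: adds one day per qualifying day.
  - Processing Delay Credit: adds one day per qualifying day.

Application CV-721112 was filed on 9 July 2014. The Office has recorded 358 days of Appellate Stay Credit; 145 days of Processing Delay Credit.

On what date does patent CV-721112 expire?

2036-11-23

Base term: filing date + 21 years → 9 July 2035.
Appellate Stay Credit: +358 days → 1 July 2036.
Processing Delay Credit: +145 days → 23 November 2036.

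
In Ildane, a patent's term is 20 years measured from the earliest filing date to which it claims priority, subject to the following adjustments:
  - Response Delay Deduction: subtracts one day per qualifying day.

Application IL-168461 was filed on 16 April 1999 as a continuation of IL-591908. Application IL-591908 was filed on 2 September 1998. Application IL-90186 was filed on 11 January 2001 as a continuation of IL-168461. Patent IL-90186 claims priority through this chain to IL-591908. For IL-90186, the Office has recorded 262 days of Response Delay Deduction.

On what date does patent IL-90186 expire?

2017-12-14

Earliest priority filing: 2 September 1998.
Base term: 2 September 1998 + 20 years → 2 September 2018.
Response Delay Deduction: −262 days → 14 December 2017.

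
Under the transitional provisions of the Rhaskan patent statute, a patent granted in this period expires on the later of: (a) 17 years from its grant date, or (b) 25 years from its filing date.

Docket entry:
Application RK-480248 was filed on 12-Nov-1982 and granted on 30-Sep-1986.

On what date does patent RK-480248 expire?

(a) grant + 17 years → 30 September 2003.
(b) filing + 25 years → 12 November 2007.
Later of the two: 12 November 2007.

November 12, 2007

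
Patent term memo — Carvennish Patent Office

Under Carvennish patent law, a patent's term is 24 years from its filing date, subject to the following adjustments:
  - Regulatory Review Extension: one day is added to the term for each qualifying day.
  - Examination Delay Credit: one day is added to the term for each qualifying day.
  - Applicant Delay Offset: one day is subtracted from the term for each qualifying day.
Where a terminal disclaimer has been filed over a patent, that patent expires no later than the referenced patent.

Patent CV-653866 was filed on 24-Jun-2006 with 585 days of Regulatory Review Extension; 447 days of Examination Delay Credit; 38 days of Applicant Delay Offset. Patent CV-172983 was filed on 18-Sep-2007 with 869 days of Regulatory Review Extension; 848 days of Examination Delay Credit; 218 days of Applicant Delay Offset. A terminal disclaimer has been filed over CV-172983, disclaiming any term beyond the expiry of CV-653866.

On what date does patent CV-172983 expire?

Natural term of CV-172983:
  Base: filing + 24 years → 18 September 2031.
  Regulatory Review Extension: +869 days → 3 February 2034.
  Examination Delay Credit: +848 days → 31 May 2036.
  Applicant Delay Offset: −218 days → 26 October 2035.
Expiry of referenced patent CV-653866:
  Base: filing + 24 years → 24 June 2030.
  Regulatory Review Extension: +585 days → 30 January 2032.
  Examination Delay Credit: +447 days → 21 April 2033.
  Applicant Delay Offset: −38 days → 14 March 2033.
Terminal disclaimer: CV-172983 expires on the earlier of 26 October 2035 and 14 March 2033.

March 14, 2033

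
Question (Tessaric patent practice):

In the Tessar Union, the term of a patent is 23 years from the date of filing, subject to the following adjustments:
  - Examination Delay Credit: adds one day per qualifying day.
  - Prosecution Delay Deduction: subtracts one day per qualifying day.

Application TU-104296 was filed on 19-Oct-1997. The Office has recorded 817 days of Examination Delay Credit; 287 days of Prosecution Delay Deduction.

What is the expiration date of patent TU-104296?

April 2, 2022

Base term: filing date + 23 years → 19 October 2020.
Examination Delay Credit: +817 days → 14 January 2023.
Prosecution Delay Deduction: −287 days → 2 April 2022.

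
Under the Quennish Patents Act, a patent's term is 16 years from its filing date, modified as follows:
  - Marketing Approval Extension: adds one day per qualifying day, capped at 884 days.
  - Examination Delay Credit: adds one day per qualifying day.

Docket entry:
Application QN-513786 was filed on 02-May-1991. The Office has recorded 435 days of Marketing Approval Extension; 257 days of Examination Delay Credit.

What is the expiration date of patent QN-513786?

March 24, 2009

Base term: filing date + 16 years → 2 May 2007.
Marketing Approval Extension: 435 days (within the 884-day cap) → +435 days → 10 July 2008.
Examination Delay Credit: +257 days → 24 March 2009.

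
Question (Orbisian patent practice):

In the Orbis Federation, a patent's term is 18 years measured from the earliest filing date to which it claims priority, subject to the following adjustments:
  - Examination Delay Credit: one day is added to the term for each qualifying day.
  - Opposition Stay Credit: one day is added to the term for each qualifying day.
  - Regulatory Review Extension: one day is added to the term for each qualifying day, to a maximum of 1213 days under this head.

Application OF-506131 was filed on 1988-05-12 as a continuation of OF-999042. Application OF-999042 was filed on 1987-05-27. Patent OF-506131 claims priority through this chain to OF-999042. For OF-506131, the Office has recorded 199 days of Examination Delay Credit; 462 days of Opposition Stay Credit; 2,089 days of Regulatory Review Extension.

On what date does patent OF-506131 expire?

2010-07-14

Earliest priority filing: 27 May 1987.
Base term: 27 May 1987 + 18 years → 27 May 2005.
Examination Delay Credit: +199 days → 12 December 2005.
Opposition Stay Credit: +462 days → 19 March 2007.
Regulatory Review Extension: 2089 days claimed exceeds the 1213-day cap, so +1213 days → 14 July 2010.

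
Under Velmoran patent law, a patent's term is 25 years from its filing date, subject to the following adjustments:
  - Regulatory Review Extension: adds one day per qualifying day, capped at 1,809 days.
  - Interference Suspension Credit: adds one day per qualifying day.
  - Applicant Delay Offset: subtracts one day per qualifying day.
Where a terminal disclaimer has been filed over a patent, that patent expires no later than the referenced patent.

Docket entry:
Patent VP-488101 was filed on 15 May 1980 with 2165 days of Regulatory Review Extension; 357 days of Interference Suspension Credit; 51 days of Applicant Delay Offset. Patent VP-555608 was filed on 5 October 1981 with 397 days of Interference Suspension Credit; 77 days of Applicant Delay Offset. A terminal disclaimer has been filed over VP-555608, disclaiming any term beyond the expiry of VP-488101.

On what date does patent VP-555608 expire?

Natural term of VP-555608:
  Base: filing + 25 years → 5 October 2006.
  Interference Suspension Credit: +397 days → 6 November 2007.
  Applicant Delay Offset: −77 days → 21 August 2007.
Expiry of referenced patent VP-488101:
  Base: filing + 25 years → 15 May 2005.
  Regulatory Review Extension: 2165 days claimed exceeds the 1809-day cap, so +1809 days → 28 April 2010.
  Interference Suspension Credit: +357 days → 20 April 2011.
  Applicant Delay Offset: −51 days → 28 February 2011.
Terminal disclaimer: VP-555608 expires on the earlier of 21 August 2007 and 28 February 2011.

August 21, 2007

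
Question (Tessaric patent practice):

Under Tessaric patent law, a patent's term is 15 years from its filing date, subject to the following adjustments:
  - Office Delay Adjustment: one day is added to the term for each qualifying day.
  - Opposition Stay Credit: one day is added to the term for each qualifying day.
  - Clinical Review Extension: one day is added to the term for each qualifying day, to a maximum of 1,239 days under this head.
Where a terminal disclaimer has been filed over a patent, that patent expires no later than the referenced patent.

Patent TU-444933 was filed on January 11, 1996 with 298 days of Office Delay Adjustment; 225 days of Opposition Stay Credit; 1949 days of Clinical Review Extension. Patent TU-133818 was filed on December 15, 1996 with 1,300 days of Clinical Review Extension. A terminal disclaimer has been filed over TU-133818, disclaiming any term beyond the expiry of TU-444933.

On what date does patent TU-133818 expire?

Natural term of TU-133818:
  Base: filing + 15 years → 15 December 2011.
  Clinical Review Extension: 1300 days claimed exceeds the 1239-day cap, so +1239 days → 7 May 2015.
Expiry of referenced patent TU-444933:
  Base: filing + 15 years → 11 January 2011.
  Office Delay Adjustment: +298 days → 5 November 2011.
  Opposition Stay Credit: +225 days → 17 June 2012.
  Clinical Review Extension: 1949 days claimed exceeds the 1239-day cap, so +1239 days → 8 November 2015.
Terminal disclaimer: TU-133818 expires on the earlier of 7 May 2015 and 8 November 2015.

2015-05-07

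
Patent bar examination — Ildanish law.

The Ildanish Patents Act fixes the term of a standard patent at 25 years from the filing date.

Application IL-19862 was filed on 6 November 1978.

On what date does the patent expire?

Filing date + 25 years → 6 November 2003.

2003-11-06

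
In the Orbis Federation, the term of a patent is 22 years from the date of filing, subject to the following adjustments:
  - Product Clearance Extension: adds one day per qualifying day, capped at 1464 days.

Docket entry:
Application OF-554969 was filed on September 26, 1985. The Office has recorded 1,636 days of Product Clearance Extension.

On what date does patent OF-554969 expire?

Base term: filing date + 22 years → 26 September 2007.
Product Clearance Extension: 1636 days claimed exceeds the 1464-day cap, so +1464 days → 29 September 2011.

September 29, 2011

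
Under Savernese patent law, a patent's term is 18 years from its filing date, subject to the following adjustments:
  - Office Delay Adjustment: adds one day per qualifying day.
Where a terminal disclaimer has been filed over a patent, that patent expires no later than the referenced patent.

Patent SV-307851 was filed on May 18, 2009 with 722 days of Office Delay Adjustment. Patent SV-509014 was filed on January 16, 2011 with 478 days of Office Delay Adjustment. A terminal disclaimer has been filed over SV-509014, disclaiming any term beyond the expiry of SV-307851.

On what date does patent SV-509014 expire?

2029-05-09

Natural term of SV-509014:
  Base: filing + 18 years → 16 January 2029.
  Office Delay Adjustment: +478 days → 9 May 2030.
Expiry of referenced patent SV-307851:
  Base: filing + 18 years → 18 May 2027.
  Office Delay Adjustment: +722 days → 9 May 2029.
Terminal disclaimer: SV-509014 expires on the earlier of 9 May 2030 and 9 May 2029.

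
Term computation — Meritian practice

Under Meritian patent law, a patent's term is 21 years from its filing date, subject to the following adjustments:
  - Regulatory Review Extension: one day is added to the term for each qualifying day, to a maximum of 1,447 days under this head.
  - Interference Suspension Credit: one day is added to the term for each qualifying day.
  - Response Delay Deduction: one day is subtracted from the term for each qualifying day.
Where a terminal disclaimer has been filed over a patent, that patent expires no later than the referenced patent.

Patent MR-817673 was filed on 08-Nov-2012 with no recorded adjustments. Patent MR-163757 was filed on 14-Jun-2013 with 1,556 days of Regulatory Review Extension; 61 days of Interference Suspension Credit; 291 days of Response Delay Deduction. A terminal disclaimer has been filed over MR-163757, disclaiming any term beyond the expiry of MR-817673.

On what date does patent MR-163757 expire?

Natural term of MR-163757:
  Base: filing + 21 years → 14 June 2034.
  Regulatory Review Extension: 1556 days claimed exceeds the 1447-day cap, so +1447 days → 31 May 2038.
  Interference Suspension Credit: +61 days → 31 July 2038.
  Response Delay Deduction: −291 days → 13 October 2037.
Expiry of referenced patent MR-817673:
  Base: filing + 21 years → 8 November 2033.
Terminal disclaimer: MR-163757 expires on the earlier of 13 October 2037 and 8 November 2033.

2033-11-08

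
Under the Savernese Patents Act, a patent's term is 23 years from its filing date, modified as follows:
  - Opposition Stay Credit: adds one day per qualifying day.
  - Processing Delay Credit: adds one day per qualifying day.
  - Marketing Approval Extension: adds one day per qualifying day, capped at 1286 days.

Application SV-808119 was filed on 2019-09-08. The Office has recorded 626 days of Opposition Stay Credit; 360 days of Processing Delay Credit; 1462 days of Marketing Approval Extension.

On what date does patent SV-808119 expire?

Base term: filing date + 23 years → 8 September 2042.
Opposition Stay Credit: +626 days → 26 May 2044.
Processing Delay Credit: +360 days → 21 May 2045.
Marketing Approval Extension: 1462 days claimed exceeds the 1286-day cap, so +1286 days → 27 November 2048.

2048-11-27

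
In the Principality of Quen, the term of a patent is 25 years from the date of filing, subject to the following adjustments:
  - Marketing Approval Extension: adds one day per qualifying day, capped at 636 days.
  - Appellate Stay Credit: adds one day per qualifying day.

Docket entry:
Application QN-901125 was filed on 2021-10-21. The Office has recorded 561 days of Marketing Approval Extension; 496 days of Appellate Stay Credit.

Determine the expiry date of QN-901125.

2049-09-12

Base term: filing date + 25 years → 21 October 2046.
Marketing Approval Extension: 561 days (within the 636-day cap) → +561 days → 4 May 2048.
Appellate Stay Credit: +496 days → 12 September 2049.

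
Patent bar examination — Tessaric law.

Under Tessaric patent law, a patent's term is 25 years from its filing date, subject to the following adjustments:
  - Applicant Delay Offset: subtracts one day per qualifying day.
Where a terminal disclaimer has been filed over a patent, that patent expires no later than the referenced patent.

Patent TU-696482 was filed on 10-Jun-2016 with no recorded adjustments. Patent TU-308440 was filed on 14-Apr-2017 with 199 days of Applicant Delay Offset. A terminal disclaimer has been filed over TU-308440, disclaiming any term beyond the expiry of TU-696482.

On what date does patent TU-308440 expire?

2041-06-10

Natural term of TU-308440:
  Base: filing + 25 years → 14 April 2042.
  Applicant Delay Offset: −199 days → 27 September 2041.
Expiry of referenced patent TU-696482:
  Base: filing + 25 years → 10 June 2041.
Terminal disclaimer: TU-308440 expires on the earlier of 27 September 2041 and 10 June 2041.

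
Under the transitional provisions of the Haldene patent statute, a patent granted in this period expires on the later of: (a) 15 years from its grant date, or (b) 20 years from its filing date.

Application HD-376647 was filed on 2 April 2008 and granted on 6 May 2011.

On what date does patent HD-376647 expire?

April 2, 2028

(a) grant + 15 years → 6 May 2026.
(b) filing + 20 years → 2 April 2028.
Later of the two: 2 April 2028.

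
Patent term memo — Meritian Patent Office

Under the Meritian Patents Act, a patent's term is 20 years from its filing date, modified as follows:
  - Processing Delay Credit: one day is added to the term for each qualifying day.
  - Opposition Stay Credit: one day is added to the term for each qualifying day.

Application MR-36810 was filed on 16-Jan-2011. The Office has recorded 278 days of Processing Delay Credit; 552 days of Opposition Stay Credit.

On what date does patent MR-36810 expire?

2033-04-25

Base term: filing date + 20 years → 16 January 2031.
Processing Delay Credit: +278 days → 21 October 2031.
Opposition Stay Credit: +552 days → 25 April 2033.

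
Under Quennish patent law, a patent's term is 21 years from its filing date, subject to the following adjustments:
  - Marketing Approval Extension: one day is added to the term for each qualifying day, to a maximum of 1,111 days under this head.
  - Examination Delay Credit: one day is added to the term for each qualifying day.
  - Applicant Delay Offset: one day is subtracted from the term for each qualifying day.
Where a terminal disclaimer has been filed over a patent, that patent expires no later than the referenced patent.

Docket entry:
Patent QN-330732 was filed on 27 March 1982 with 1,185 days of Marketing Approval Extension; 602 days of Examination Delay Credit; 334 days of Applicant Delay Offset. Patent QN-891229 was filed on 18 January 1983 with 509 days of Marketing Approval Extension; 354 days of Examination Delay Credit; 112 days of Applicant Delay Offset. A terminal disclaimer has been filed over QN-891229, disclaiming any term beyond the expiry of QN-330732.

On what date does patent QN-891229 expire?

February 7, 2006

Natural term of QN-891229:
  Base: filing + 21 years → 18 January 2004.
  Marketing Approval Extension: 509 days (within the 1111-day cap) → +509 days → 10 June 2005.
  Examination Delay Credit: +354 days → 30 May 2006.
  Applicant Delay Offset: −112 days → 7 February 2006.
Expiry of referenced patent QN-330732:
  Base: filing + 21 years → 27 March 2003.
  Marketing Approval Extension: 1185 days claimed exceeds the 1111-day cap, so +1111 days → 11 April 2006.
  Examination Delay Credit: +602 days → 4 December 2007.
  Applicant Delay Offset: −334 days → 4 January 2007.
Terminal disclaimer: QN-891229 expires on the earlier of 7 February 2006 and 4 January 2007.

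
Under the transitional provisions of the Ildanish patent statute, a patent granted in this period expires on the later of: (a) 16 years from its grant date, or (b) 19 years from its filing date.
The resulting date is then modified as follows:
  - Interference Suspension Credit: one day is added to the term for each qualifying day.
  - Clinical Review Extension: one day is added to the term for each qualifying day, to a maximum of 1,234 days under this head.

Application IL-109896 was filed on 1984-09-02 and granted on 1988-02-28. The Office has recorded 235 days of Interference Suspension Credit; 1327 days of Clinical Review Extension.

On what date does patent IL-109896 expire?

(a) grant + 16 years → 28 February 2004.
(b) filing + 19 years → 2 September 2003.
Later of the two: 28 February 2004.
Interference Suspension Credit: +235 days → 20 October 2004.
Clinical Review Extension: 1327 days claimed exceeds the 1234-day cap, so +1234 days → 7 March 2008.

2008-03-07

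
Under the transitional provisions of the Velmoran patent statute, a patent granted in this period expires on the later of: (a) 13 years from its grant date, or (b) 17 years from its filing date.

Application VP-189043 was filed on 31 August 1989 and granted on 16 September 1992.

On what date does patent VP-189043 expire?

2006-08-31

(a) grant + 13 years → 16 September 2005.
(b) filing + 17 years → 31 August 2006.
Later of the two: 31 August 2006.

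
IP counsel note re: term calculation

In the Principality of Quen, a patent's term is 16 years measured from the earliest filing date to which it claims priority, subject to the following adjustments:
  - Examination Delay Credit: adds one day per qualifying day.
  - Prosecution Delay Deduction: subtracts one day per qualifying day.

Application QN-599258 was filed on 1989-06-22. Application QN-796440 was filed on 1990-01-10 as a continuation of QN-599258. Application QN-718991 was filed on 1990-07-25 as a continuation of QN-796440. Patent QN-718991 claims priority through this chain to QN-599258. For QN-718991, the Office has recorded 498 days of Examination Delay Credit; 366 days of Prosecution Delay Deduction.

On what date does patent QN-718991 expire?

2005-11-01

Earliest priority filing: 22 June 1989.
Base term: 22 June 1989 + 16 years → 22 June 2005.
Examination Delay Credit: +498 days → 2 November 2006.
Prosecution Delay Deduction: −366 days → 1 November 2005.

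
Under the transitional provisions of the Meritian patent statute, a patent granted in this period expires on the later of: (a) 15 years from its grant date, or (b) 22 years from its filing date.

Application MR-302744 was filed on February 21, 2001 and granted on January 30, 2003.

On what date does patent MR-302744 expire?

(a) grant + 15 years → 30 January 2018.
(b) filing + 22 years → 21 February 2023.
Later of the two: 21 February 2023.

February 21, 2023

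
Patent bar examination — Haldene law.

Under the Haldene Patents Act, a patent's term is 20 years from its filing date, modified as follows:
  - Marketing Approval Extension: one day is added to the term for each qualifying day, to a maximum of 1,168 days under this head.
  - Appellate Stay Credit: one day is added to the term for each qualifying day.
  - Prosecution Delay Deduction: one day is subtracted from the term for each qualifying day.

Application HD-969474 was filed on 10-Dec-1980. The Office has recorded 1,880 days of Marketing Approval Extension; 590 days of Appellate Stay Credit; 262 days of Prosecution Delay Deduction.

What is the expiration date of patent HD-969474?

Base term: filing date + 20 years → 10 December 2000.
Marketing Approval Extension: 1880 days claimed exceeds the 1168-day cap, so +1168 days → 21 February 2004.
Appellate Stay Credit: +590 days → 3 October 2005.
Prosecution Delay Deduction: −262 days → 14 January 2005.

2005-01-14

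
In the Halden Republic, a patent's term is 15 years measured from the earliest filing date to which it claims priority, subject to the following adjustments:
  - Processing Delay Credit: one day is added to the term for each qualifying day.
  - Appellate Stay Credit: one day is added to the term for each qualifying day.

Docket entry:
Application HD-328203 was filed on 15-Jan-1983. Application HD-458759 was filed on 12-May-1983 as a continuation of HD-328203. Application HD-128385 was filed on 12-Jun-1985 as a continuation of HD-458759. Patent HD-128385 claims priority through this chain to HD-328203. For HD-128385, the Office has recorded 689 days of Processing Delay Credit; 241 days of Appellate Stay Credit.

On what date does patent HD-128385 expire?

Earliest priority filing: 15 January 1983.
Base term: 15 January 1983 + 15 years → 15 January 1998.
Processing Delay Credit: +689 days → 5 December 1999.
Appellate Stay Credit: +241 days → 2 August 2000.

2000-08-02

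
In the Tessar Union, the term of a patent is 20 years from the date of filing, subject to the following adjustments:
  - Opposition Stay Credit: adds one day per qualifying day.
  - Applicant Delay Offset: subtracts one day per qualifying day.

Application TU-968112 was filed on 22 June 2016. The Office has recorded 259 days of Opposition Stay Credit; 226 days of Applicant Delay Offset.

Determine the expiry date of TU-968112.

July 25, 2036

Base term: filing date + 20 years → 22 June 2036.
Opposition Stay Credit: +259 days → 8 March 2037.
Applicant Delay Offset: −226 days → 25 July 2036.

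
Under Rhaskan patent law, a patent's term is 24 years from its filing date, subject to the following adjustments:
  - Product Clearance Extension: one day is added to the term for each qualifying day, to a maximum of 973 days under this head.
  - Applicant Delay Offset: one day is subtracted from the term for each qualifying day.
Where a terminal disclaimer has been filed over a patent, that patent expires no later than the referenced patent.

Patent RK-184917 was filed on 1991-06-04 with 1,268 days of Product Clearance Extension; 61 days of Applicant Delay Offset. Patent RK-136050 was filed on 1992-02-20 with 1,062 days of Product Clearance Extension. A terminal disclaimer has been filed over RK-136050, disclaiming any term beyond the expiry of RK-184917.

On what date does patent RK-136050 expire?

Natural term of RK-136050:
  Base: filing + 24 years → 20 February 2016.
  Product Clearance Extension: 1062 days claimed exceeds the 973-day cap, so +973 days → 20 October 2018.
Expiry of referenced patent RK-184917:
  Base: filing + 24 years → 4 June 2015.
  Product Clearance Extension: 1268 days claimed exceeds the 973-day cap, so +973 days → 1 February 2018.
  Applicant Delay Offset: −61 days → 2 December 2017.
Terminal disclaimer: RK-136050 expires on the earlier of 20 October 2018 and 2 December 2017.

2017-12-02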